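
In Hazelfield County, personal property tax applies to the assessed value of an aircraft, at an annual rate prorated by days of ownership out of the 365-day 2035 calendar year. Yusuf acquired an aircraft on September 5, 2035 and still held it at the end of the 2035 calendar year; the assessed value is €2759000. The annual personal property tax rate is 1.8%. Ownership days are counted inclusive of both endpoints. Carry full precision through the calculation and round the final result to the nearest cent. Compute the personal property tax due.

€16055.11

Days held (September 5 – December 31, 2035): 118 out of 365
Tax = €2759000 × 1.8% × 118/365 = €16055.1123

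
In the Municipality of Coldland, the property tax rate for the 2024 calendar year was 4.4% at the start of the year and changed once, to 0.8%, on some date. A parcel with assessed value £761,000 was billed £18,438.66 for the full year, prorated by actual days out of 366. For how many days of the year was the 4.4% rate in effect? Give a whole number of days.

165 days

Let d = days at the first rate; then 366 − d days at the second rate.
£761,000 × [4.4%·d + 0.8%·(366−d)] / 366 = £18,438.66
Solving gives d = 165, so the new rate took effect on June 14, 2024.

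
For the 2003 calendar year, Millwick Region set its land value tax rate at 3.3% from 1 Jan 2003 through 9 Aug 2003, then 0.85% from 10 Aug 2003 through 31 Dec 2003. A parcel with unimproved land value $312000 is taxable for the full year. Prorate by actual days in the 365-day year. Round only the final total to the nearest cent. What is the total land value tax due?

1 Jan – 9 Aug 2003: 221 days at 3.3% → $312000 × 3.3% × 221/365 = $6234.0164
10 Aug – 31 Dec 2003: 144 days at 0.85% → $312000 × 0.85% × 144/365 = $1046.2685
Total = $7280.2849

$7280.28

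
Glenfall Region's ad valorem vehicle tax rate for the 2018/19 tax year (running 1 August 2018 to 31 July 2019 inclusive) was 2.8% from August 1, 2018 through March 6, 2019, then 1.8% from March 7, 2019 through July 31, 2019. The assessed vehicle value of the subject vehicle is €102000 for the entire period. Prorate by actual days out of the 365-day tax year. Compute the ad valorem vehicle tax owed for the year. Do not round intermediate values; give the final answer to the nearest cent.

€2445.21

August 1, 2018 – March 6, 2019: 218 days at 2.8% → €102000 × 2.8% × 218/365 = €1705.7753
March 7 – July 31, 2019: 147 days at 1.8% → €102000 × 1.8% × 147/365 = €739.4301
Total = €2445.2055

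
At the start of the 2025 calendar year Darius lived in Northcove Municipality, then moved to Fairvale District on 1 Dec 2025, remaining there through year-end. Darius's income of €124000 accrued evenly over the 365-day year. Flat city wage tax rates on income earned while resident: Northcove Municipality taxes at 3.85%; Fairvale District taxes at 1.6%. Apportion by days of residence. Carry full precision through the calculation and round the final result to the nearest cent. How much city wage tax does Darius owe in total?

Northcove Municipality, 1 Jan – 30 Nov 2025: 334 days → €124000 × 3.85% × 334/365 = €4368.5370
Fairvale District, 1 Dec – 31 Dec 2025: 31 days → €124000 × 1.6% × 31/365 = €168.5041
Total = €4537.0411

€4537.04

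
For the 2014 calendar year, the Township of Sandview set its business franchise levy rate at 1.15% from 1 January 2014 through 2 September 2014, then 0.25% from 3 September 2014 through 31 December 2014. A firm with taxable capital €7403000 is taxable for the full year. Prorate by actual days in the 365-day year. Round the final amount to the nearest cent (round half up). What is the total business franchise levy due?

1 January – 2 September 2014: 245 days at 1.15% → €7403000 × 1.15% × 245/365 = €57145.0753
3 September – 31 December 2014: 120 days at 0.25% → €7403000 × 0.25% × 120/365 = €6084.6575
Total = €63229.7329

€63229.73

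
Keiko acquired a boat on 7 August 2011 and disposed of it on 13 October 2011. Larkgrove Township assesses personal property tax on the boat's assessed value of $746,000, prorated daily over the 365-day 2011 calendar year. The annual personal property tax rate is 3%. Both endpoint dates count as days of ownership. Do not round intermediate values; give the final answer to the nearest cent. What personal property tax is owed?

Days held (7 August – 13 October 2011): 68 out of 365
Tax = $746,000 × 3% × 68/365 = $4,169.4247

$4,169.42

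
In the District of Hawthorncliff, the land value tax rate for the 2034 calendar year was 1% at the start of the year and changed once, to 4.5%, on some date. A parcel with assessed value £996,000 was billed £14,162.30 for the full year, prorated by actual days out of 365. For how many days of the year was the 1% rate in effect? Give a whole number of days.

321 days

Let d = days at the first rate; then 365 − d days at the second rate.
£996,000 × [1%·d + 4.5%·(365−d)] / 365 = £14,162.30
Solving gives d = 321, so the new rate took effect on 18 Nov 2034.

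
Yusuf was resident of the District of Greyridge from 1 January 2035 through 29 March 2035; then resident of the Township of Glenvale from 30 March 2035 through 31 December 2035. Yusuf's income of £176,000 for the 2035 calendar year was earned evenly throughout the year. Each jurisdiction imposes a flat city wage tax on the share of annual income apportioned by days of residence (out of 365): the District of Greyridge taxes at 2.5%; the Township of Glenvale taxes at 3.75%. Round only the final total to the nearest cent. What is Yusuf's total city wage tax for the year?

£6,069.59

The District of Greyridge, 1 January – 29 March 2035: 88 days → £176,000 × 2.5% × 88/365 = £1,060.8219
The Township of Glenvale, 30 March – 31 December 2035: 277 days → £176,000 × 3.75% × 277/365 = £5,008.7671
Total = £6,069.5890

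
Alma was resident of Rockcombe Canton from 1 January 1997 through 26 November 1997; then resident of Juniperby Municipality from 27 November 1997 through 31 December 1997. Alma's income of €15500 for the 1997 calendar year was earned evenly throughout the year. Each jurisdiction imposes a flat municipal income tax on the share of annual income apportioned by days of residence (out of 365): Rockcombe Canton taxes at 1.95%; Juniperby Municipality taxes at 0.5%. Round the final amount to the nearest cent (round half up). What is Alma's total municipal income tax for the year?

€280.70

Rockcombe Canton, 1 January – 26 November 1997: 330 days → €15500 × 1.95% × 330/365 = €273.2671
Juniperby Municipality, 27 November – 31 December 1997: 35 days → €15500 × 0.5% × 35/365 = €7.4315
Total = €280.6986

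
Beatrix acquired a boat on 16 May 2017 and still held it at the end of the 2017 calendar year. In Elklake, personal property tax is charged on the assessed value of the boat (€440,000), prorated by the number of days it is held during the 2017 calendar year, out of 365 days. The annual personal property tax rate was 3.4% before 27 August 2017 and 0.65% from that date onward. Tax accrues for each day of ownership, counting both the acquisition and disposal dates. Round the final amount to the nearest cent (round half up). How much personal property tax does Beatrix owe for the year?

€5,216.71

16 May – 26 August 2017: 103 days at 3.4% → €440,000 × 3.4% × 103/365 = €4,221.5890
27 August – 31 December 2017: 127 days at 0.65% → €440,000 × 0.65% × 127/365 = €995.1233
Total = €5,216.7123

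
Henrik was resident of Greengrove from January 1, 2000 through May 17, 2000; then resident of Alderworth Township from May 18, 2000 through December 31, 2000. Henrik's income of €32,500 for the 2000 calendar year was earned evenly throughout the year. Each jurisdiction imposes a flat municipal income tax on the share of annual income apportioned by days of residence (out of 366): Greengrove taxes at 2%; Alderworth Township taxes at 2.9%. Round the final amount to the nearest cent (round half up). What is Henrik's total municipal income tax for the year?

Greengrove, January 1 – May 17, 2000: 138 days → €32,500 × 2% × 138/366 = €245.0820
Alderworth Township, May 18 – December 31, 2000: 228 days → €32,500 × 2.9% × 228/366 = €587.1311
Total = €832.2131

€832.21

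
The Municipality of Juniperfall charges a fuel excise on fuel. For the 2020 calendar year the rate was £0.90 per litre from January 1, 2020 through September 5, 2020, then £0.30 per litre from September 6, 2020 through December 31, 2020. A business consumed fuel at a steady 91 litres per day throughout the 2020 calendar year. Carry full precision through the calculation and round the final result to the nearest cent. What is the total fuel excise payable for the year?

£23587.20

January 1 – September 5, 2020: 249 days × 91 litres/day = 22,659 litres at £0.90/litre → £20393.10
September 6 – December 31, 2020: 117 days × 91 litres/day = 10,647 litres at £0.30/litre → £3194.10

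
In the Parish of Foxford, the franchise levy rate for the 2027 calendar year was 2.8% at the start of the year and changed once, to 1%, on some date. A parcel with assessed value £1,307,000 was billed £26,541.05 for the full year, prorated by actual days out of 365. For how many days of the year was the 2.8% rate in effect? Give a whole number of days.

Let d = days at the first rate; then 365 − d days at the second rate.
£1,307,000 × [2.8%·d + 1%·(365−d)] / 365 = £26,541.05
Solving gives d = 209, so the new rate took effect on 29 Jul 2027.

209 days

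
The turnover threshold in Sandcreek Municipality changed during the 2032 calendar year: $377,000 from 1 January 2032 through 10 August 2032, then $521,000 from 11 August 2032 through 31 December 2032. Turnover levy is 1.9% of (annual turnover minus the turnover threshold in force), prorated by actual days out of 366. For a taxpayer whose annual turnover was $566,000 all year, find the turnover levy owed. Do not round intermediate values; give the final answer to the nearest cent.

$2,522.02

1 January – 10 August 2032: 223 days, exemption $377,000 → ($566,000 − $377,000) × 1.9% × 223/366 = $2,187.9590
11 August – 31 December 2032: 143 days, exemption $521,000 → ($566,000 − $521,000) × 1.9% × 143/366 = $334.0574
Total = $2,522.0164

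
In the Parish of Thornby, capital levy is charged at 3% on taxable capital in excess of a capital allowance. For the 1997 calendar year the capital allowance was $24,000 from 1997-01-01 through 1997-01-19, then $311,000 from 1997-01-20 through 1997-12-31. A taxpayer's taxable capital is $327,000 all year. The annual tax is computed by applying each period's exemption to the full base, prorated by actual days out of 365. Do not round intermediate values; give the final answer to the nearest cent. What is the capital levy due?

1997-01-01 to 1997-01-19: 19 days, exemption $24,000 → ($327,000 − $24,000) × 3% × 19/365 = $473.1781
1997-01-20 to 1997-12-31: 346 days, exemption $311,000 → ($327,000 − $311,000) × 3% × 346/365 = $455.0137
Total = $928.1918

$928.19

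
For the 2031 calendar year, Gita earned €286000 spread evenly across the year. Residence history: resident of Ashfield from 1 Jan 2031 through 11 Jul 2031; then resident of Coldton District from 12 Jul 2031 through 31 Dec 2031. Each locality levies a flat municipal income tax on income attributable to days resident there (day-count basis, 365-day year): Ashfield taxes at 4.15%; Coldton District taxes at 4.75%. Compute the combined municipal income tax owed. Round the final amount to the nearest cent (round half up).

€12682.34

Ashfield, 1 Jan – 11 Jul 2031: 192 days → €286000 × 4.15% × 192/365 = €6243.4192
Coldton District, 12 Jul – 31 Dec 2031: 173 days → €286000 × 4.75% × 173/365 = €6438.9178
Total = €12682.3370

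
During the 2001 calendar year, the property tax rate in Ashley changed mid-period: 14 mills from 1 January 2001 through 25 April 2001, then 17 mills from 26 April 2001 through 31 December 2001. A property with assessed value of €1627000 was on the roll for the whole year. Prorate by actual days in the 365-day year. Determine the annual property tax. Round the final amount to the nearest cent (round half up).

€26121.15

1 January – 25 April 2001: 115 days at 14 mills → €1627000 × 1.4% × 115/365 = €7176.6301
26 April – 31 December 2001: 250 days at 17 mills → €1627000 × 1.7% × 250/365 = €18944.5205
Total = €26121.1507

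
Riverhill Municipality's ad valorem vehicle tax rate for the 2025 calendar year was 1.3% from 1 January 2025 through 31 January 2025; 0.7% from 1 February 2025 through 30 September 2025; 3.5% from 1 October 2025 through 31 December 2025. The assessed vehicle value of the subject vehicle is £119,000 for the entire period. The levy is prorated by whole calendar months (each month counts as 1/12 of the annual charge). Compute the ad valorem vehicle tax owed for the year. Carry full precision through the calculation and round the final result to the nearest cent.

£1,725.50

1 January – 31 January 2025: 1 month at 1.3% → £119,000 × 1.3% × 1/12 = £128.9167
1 February – 30 September 2025: 8 months at 0.7% → £119,000 × 0.7% × 8/12 = £555.3333
1 October – 31 December 2025: 3 months at 3.5% → £119,000 × 3.5% × 3/12 = £1,041.2500
Total = £1,725.5000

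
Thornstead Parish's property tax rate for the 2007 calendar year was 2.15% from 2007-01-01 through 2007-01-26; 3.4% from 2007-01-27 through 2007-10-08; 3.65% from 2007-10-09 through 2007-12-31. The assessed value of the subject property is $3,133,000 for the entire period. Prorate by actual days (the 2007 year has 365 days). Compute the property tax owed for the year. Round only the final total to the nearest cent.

$105,534.89

2007-01-01 to 2007-01-26: 26 days at 2.15% → $3,133,000 × 2.15% × 26/365 = $4,798.2110
2007-01-27 to 2007-10-08: 255 days at 3.4% → $3,133,000 × 3.4% × 255/365 = $74,419.4795
2007-10-09 to 2007-12-31: 84 days at 3.65% → $3,133,000 × 3.65% × 84/365 = $26,317.2000
Total = $105,534.8904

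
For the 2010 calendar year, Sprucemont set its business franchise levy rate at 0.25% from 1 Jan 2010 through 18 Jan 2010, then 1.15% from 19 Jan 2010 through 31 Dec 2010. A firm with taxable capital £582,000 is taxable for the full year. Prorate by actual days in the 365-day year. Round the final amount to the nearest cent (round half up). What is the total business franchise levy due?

1 Jan – 18 Jan 2010: 18 days at 0.25% → £582,000 × 0.25% × 18/365 = £71.7534
19 Jan – 31 Dec 2010: 347 days at 1.15% → £582,000 × 1.15% × 347/365 = £6,362.9342
Total = £6,434.6877

£6,434.69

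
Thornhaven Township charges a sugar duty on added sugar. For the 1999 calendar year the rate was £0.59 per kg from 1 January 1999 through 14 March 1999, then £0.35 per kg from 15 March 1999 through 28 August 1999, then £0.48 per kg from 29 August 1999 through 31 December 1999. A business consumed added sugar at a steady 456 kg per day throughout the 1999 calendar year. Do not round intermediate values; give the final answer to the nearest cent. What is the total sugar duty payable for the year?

£73653.12

1 January – 14 March 1999: 73 days × 456 kg/day = 33,288 kg at £0.59/kg → £19639.92
15 March – 28 August 1999: 167 days × 456 kg/day = 76,152 kg at £0.35/kg → £26653.20
29 August – 31 December 1999: 125 days × 456 kg/day = 57,000 kg at £0.48/kg → £27360.00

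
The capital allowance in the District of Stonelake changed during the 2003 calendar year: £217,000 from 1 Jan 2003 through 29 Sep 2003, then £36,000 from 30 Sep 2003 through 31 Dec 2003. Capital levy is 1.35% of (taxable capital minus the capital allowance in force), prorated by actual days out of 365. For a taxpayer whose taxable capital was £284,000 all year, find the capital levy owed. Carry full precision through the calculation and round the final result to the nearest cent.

1 Jan – 29 Sep 2003: 272 days, exemption £217,000 → (£284,000 − £217,000) × 1.35% × 272/365 = £674.0384
30 Sep – 31 Dec 2003: 93 days, exemption £36,000 → (£284,000 − £36,000) × 1.35% × 93/365 = £853.0521
Total = £1,527.0904

£1,527.09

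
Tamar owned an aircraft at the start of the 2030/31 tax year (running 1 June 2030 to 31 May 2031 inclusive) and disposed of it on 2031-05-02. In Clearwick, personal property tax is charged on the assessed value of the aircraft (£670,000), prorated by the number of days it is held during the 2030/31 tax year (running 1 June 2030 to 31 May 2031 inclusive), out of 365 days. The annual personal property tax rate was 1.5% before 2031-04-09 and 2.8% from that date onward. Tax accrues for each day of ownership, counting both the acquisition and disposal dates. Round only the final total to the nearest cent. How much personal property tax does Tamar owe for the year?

2030-06-01 to 2031-04-08: 312 days at 1.5% → £670,000 × 1.5% × 312/365 = £8,590.6849
2031-04-09 to 2031-05-02: 24 days at 2.8% → £670,000 × 2.8% × 24/365 = £1,233.5342
Total = £9,824.2192

£9,824.22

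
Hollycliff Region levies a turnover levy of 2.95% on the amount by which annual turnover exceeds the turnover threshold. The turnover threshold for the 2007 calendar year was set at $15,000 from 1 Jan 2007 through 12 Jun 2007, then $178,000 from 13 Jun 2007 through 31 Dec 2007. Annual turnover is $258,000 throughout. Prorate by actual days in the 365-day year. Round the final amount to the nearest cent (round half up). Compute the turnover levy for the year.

1 Jan – 12 Jun 2007: 163 days, exemption $15,000 → ($258,000 − $15,000) × 2.95% × 163/365 = $3,201.2753
13 Jun – 31 Dec 2007: 202 days, exemption $178,000 → ($258,000 − $178,000) × 2.95% × 202/365 = $1,306.0822
Total = $4,507.3575

$4,507.36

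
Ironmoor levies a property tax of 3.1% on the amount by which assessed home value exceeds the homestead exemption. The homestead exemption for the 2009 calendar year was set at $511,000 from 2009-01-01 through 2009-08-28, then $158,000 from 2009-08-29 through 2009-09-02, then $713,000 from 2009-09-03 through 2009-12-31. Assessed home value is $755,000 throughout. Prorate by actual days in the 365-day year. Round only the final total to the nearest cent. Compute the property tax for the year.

$5,655.16

2009-01-01 to 2009-08-28: 240 days, exemption $511,000 → ($755,000 − $511,000) × 3.1% × 240/365 = $4,973.5890
2009-08-29 to 2009-09-02: 5 days, exemption $158,000 → ($755,000 − $158,000) × 3.1% × 5/365 = $253.5205
2009-09-03 to 2009-12-31: 120 days, exemption $713,000 → ($755,000 − $713,000) × 3.1% × 120/365 = $428.0548
Total = $5,655.1644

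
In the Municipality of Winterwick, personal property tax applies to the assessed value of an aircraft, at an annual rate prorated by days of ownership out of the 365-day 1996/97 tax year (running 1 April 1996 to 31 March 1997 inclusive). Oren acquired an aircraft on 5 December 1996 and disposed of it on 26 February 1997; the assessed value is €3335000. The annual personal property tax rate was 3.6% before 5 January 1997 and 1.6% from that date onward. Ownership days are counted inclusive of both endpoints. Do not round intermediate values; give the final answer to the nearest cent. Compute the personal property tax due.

€17945.04

5 December 1996 – 4 January 1997: 31 days at 3.6% → €3335000 × 3.6% × 31/365 = €10196.8767
5 January – 26 February 1997: 53 days at 1.6% → €3335000 × 1.6% × 53/365 = €7748.1644
Total = €17945.0411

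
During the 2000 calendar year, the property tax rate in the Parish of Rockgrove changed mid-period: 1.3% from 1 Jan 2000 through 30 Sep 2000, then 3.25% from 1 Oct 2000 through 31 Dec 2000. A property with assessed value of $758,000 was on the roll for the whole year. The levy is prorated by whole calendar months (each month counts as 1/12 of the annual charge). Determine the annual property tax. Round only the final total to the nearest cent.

$13,549.25

1 Jan – 30 Sep 2000: 9 months at 1.3% → $758,000 × 1.3% × 9/12 = $7,390.5000
1 Oct – 31 Dec 2000: 3 months at 3.25% → $758,000 × 3.25% × 3/12 = $6,158.7500
Total = $13,549.2500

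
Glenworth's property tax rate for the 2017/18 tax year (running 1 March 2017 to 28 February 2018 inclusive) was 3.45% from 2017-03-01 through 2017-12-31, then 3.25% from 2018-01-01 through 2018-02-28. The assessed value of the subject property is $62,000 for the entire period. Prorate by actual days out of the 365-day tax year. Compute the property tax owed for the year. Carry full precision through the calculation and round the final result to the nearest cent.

$2,118.96

2017-03-01 to 2017-12-31: 306 days at 3.45% → $62,000 × 3.45% × 306/365 = $1,793.2438
2018-01-01 to 2018-02-28: 59 days at 3.25% → $62,000 × 3.25% × 59/365 = $325.7123
Total = $2,118.9562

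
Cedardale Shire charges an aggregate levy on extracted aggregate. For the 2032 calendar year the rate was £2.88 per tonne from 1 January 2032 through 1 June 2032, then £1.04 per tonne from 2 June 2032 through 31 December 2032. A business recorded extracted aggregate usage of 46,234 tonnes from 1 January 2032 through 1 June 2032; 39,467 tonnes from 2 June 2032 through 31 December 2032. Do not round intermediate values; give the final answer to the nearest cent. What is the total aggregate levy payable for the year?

£174,199.60

1 January – 1 June 2032: 46,234 tonnes at £2.88/tonne → £133,153.92
2 June – 31 December 2032: 39,467 tonnes at £1.04/tonne → £41,045.68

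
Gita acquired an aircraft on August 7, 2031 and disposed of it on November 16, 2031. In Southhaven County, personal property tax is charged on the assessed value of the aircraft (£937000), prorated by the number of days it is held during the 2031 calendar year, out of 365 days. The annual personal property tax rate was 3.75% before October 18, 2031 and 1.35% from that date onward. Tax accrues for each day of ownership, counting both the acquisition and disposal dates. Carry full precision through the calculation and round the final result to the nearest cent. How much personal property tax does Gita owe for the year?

£7970.92

August 7 – October 17, 2031: 72 days at 3.75% → £937000 × 3.75% × 72/365 = £6931.2329
October 18 – November 16, 2031: 30 days at 1.35% → £937000 × 1.35% × 30/365 = £1039.6849
Total = £7970.9178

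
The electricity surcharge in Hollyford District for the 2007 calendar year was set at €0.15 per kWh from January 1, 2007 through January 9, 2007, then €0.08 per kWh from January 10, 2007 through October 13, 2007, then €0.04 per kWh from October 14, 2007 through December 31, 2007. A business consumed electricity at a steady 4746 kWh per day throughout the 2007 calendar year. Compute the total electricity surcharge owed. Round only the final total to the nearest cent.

January 1 – January 9, 2007: 9 days × 4746 kWh/day = 42,714 kWh at €0.15/kWh → €6,407.10
January 10 – October 13, 2007: 277 days × 4746 kWh/day = 1,314,642 kWh at €0.08/kWh → €105,171.36
October 14 – December 31, 2007: 79 days × 4746 kWh/day = 374,934 kWh at €0.04/kWh → €14,997.36

€126,575.82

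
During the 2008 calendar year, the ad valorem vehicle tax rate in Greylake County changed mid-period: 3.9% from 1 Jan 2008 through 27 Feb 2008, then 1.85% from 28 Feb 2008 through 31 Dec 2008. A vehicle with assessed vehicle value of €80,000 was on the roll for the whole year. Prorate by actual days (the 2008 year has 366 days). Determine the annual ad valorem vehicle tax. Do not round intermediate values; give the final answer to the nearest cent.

1 Jan – 27 Feb 2008: 58 days at 3.9% → €80,000 × 3.9% × 58/366 = €494.4262
28 Feb – 31 Dec 2008: 308 days at 1.85% → €80,000 × 1.85% × 308/366 = €1,245.4645
Total = €1,739.8907

€1,739.89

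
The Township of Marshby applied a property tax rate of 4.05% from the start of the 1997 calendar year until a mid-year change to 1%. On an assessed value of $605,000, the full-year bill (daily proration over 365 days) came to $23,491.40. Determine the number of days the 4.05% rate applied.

345 days

Let d = days at the first rate; then 365 − d days at the second rate.
$605,000 × [4.05%·d + 1%·(365−d)] / 365 = $23,491.40
Solving gives d = 345, so the new rate took effect on December 12, 1997.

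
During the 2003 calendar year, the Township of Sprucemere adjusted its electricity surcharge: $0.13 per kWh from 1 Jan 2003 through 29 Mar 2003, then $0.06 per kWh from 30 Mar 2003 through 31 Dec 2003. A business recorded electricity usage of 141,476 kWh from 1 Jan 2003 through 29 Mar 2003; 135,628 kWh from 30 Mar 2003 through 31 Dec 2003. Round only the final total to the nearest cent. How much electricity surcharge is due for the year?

$26,529.56

1 Jan – 29 Mar 2003: 141,476 kWh at $0.13/kWh → $18,391.88
30 Mar – 31 Dec 2003: 135,628 kWh at $0.06/kWh → $8,137.68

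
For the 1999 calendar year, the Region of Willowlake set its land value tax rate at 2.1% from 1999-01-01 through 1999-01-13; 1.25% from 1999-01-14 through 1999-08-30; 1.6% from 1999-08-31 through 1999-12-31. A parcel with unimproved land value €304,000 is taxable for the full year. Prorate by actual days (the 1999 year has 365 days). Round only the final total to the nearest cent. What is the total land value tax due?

1999-01-01 to 1999-01-13: 13 days at 2.1% → €304,000 × 2.1% × 13/365 = €227.3753
1999-01-14 to 1999-08-30: 229 days at 1.25% → €304,000 × 1.25% × 229/365 = €2,384.1096
1999-08-31 to 1999-12-31: 123 days at 1.6% → €304,000 × 1.6% × 123/365 = €1,639.1014
Total = €4,250.5863

€4,250.59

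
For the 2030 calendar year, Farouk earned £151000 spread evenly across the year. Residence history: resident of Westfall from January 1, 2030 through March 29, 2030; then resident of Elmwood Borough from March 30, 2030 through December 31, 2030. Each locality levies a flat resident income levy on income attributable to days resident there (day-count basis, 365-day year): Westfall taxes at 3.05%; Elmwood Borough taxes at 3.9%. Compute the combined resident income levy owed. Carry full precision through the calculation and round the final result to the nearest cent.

Westfall, January 1 – March 29, 2030: 88 days → £151000 × 3.05% × 88/365 = £1110.3671
Elmwood Borough, March 30 – December 31, 2030: 277 days → £151000 × 3.9% × 277/365 = £4469.1863
Total = £5579.5534

£5579.55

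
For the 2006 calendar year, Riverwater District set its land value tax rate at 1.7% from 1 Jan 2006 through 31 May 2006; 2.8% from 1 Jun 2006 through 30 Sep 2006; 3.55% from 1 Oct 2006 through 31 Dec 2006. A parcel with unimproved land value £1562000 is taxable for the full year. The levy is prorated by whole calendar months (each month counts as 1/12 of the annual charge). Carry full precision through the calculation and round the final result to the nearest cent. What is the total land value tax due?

1 Jan – 31 May 2006: 5 months at 1.7% → £1562000 × 1.7% × 5/12 = £11064.1667
1 Jun – 30 Sep 2006: 4 months at 2.8% → £1562000 × 2.8% × 4/12 = £14578.6667
1 Oct – 31 Dec 2006: 3 months at 3.55% → £1562000 × 3.55% × 3/12 = £13862.7500
Total = £39505.5833

£39505.58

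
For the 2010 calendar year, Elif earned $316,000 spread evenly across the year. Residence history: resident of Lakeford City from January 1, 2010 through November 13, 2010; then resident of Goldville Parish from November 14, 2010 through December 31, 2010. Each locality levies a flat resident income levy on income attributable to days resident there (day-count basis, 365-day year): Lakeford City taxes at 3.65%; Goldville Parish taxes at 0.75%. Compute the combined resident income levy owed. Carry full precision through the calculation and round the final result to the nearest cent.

$10,328.87

Lakeford City, January 1 – November 13, 2010: 317 days → $316,000 × 3.65% × 317/365 = $10,017.2000
Goldville Parish, November 14 – December 31, 2010: 48 days → $316,000 × 0.75% × 48/365 = $311.6712
Total = $10,328.8712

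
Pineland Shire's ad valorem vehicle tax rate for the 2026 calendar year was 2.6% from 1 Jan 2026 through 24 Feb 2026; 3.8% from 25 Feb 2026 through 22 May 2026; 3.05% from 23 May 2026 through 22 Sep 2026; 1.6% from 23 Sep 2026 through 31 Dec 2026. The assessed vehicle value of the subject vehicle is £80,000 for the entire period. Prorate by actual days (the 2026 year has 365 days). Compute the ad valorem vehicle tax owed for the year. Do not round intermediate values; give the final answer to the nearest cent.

1 Jan – 24 Feb 2026: 55 days at 2.6% → £80,000 × 2.6% × 55/365 = £313.4247
25 Feb – 22 May 2026: 87 days at 3.8% → £80,000 × 3.8% × 87/365 = £724.6027
23 May – 22 Sep 2026: 123 days at 3.05% → £80,000 × 3.05% × 123/365 = £822.2466
23 Sep – 31 Dec 2026: 100 days at 1.6% → £80,000 × 1.6% × 100/365 = £350.6849
Total = £2,210.9589

£2,210.96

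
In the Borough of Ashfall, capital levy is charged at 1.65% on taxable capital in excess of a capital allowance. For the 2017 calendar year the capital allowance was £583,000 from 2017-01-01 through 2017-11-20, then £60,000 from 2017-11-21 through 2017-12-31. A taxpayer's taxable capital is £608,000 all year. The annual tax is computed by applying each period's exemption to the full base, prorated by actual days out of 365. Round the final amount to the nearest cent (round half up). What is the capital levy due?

2017-01-01 to 2017-11-20: 324 days, exemption £583,000 → (£608,000 − £583,000) × 1.65% × 324/365 = £366.1644
2017-11-21 to 2017-12-31: 41 days, exemption £60,000 → (£608,000 − £60,000) × 1.65% × 41/365 = £1,015.6767
Total = £1,381.8411

£1,381.84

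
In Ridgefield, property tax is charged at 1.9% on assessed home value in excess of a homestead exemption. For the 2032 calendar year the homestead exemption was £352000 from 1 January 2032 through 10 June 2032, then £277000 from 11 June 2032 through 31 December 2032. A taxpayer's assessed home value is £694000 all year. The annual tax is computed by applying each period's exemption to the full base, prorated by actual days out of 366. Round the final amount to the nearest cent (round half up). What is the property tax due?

1 January – 10 June 2032: 162 days, exemption £352000 → (£694000 − £352000) × 1.9% × 162/366 = £2876.1639
11 June – 31 December 2032: 204 days, exemption £277000 → (£694000 − £277000) × 1.9% × 204/366 = £4416.0984
Total = £7292.2623

£7292.26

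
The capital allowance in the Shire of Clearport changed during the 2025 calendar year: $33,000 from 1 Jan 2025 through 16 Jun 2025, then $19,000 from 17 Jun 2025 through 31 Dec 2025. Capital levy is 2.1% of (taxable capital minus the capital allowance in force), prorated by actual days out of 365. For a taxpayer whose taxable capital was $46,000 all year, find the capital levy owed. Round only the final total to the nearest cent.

1 Jan – 16 Jun 2025: 167 days, exemption $33,000 → ($46,000 − $33,000) × 2.1% × 167/365 = $124.9068
17 Jun – 31 Dec 2025: 198 days, exemption $19,000 → ($46,000 − $19,000) × 2.1% × 198/365 = $307.5781
Total = $432.4849

$432.48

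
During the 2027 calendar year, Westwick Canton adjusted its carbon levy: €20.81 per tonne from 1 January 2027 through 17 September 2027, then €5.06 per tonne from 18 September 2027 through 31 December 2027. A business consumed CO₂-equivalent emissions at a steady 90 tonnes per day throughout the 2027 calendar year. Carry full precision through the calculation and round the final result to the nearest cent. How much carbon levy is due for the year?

€534,771.00

1 January – 17 September 2027: 260 days × 90 tonnes/day = 23,400 tonnes at €20.81/tonne → €486,954.00
18 September – 31 December 2027: 105 days × 90 tonnes/day = 9,450 tonnes at €5.06/tonne → €47,817.00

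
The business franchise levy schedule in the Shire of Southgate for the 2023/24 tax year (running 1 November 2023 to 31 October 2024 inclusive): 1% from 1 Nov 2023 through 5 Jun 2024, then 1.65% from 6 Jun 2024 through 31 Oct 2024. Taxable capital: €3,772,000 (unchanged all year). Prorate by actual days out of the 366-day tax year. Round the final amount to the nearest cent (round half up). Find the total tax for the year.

1 Nov 2023 – 5 Jun 2024: 218 days at 1% → €3,772,000 × 1% × 218/366 = €22,467.1038
6 Jun – 31 Oct 2024: 148 days at 1.65% → €3,772,000 × 1.65% × 148/366 = €25,167.2787
Total = €47,634.3825

€47,634.38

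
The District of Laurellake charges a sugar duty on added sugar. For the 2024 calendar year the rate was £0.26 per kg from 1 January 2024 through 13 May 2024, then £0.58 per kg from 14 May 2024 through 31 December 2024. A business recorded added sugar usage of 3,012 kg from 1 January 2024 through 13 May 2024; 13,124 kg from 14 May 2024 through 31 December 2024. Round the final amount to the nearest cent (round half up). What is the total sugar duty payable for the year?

£8395.04

1 January – 13 May 2024: 3,012 kg at £0.26/kg → £783.12
14 May – 31 December 2024: 13,124 kg at £0.58/kg → £7611.92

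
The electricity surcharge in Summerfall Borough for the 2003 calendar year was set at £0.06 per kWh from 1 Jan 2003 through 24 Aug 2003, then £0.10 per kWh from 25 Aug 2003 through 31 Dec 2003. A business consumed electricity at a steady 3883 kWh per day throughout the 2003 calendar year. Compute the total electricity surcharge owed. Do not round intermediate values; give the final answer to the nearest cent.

1 Jan – 24 Aug 2003: 236 days × 3883 kWh/day = 916,388 kWh at £0.06/kWh → £54983.28
25 Aug – 31 Dec 2003: 129 days × 3883 kWh/day = 500,907 kWh at £0.10/kWh → £50090.70

£105073.98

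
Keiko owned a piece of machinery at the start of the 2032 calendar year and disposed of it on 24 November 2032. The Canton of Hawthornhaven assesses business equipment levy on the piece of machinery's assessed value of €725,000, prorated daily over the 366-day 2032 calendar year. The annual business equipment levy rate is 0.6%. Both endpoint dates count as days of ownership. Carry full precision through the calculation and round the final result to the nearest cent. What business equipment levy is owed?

Days held (1 January – 24 November 2032): 329 out of 366
Tax = €725,000 × 0.6% × 329/366 = €3,910.2459

€3,910.25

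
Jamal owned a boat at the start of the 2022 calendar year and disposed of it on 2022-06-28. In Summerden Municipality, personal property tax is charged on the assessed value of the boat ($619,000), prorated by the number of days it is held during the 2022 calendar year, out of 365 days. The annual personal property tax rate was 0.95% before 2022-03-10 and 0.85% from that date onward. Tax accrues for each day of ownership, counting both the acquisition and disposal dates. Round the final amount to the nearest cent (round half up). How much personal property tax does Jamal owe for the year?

$2,695.62

2022-01-01 to 2022-03-09: 68 days at 0.95% → $619,000 × 0.95% × 68/365 = $1,095.5452
2022-03-10 to 2022-06-28: 111 days at 0.85% → $619,000 × 0.85% × 111/365 = $1,600.0726
Total = $2,695.6178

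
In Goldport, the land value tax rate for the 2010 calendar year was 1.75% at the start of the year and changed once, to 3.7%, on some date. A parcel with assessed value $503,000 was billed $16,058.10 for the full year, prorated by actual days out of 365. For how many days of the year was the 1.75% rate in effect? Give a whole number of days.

Let d = days at the first rate; then 365 − d days at the second rate.
$503,000 × [1.75%·d + 3.7%·(365−d)] / 365 = $16,058.10
Solving gives d = 95, so the new rate took effect on 6 April 2010.

95 days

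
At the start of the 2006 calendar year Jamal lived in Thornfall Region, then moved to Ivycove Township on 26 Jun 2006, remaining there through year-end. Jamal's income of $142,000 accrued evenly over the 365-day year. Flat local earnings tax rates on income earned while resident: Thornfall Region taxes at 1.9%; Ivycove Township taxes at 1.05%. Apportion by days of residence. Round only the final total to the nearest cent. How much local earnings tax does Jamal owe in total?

$2,073.01

Thornfall Region, 1 Jan – 25 Jun 2006: 176 days → $142,000 × 1.9% × 176/365 = $1,300.9534
Ivycove Township, 26 Jun – 31 Dec 2006: 189 days → $142,000 × 1.05% × 189/365 = $772.0521
Total = $2,073.0055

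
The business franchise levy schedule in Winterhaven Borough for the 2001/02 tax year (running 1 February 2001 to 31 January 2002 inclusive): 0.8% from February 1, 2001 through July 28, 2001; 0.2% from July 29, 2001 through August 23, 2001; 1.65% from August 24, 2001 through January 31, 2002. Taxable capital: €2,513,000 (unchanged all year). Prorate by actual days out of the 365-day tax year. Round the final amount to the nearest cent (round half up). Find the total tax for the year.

February 1 – July 28, 2001: 178 days at 0.8% → €2,513,000 × 0.8% × 178/365 = €9,804.1425
July 29 – August 23, 2001: 26 days at 0.2% → €2,513,000 × 0.2% × 26/365 = €358.0164
August 24, 2001 – January 31, 2002: 161 days at 1.65% → €2,513,000 × 1.65% × 161/365 = €18,289.8205
Total = €28,451.9795

€28,451.98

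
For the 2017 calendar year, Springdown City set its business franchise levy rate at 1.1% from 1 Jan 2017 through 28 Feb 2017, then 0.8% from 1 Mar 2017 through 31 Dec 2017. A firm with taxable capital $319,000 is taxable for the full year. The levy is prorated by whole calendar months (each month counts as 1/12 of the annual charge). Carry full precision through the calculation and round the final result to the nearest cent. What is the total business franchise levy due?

$2,711.50

1 Jan – 28 Feb 2017: 2 months at 1.1% → $319,000 × 1.1% × 2/12 = $584.8333
1 Mar – 31 Dec 2017: 10 months at 0.8% → $319,000 × 0.8% × 10/12 = $2,126.6667
Total = $2,711.5000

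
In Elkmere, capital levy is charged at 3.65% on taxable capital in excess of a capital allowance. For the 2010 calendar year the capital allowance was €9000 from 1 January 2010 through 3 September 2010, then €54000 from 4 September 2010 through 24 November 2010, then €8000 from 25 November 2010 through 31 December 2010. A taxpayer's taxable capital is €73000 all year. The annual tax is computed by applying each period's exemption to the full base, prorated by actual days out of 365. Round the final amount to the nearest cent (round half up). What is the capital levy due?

1 January – 3 September 2010: 246 days, exemption €9000 → (€73000 − €9000) × 3.65% × 246/365 = €1574.4000
4 September – 24 November 2010: 82 days, exemption €54000 → (€73000 − €54000) × 3.65% × 82/365 = €155.8000
25 November – 31 December 2010: 37 days, exemption €8000 → (€73000 − €8000) × 3.65% × 37/365 = €240.5000
Total = €1970.7000

€1970.70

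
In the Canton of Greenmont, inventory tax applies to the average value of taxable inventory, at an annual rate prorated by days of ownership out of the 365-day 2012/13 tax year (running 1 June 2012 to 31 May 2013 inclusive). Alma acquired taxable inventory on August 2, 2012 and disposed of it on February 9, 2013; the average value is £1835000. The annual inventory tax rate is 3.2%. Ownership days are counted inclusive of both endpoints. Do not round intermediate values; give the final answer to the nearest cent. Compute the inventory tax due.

Days held (August 2, 2012 – February 9, 2013): 192 out of 365
Tax = £1835000 × 3.2% × 192/365 = £30888.3288

£30888.33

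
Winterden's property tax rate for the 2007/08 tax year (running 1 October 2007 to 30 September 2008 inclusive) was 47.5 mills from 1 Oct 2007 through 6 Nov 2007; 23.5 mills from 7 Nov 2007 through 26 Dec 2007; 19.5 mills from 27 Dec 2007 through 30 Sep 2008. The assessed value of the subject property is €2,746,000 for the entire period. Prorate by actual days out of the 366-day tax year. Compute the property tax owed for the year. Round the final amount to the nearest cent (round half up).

1 Oct – 6 Nov 2007: 37 days at 47.5 mills → €2,746,000 × 4.75% × 37/366 = €13,186.0519
7 Nov – 26 Dec 2007: 50 days at 23.5 mills → €2,746,000 × 2.35% × 50/366 = €8,815.7104
27 Dec 2007 – 30 Sep 2008: 279 days at 19.5 mills → €2,746,000 × 1.95% × 279/366 = €40,818.6148
Total = €62,820.3770

€62,820.38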